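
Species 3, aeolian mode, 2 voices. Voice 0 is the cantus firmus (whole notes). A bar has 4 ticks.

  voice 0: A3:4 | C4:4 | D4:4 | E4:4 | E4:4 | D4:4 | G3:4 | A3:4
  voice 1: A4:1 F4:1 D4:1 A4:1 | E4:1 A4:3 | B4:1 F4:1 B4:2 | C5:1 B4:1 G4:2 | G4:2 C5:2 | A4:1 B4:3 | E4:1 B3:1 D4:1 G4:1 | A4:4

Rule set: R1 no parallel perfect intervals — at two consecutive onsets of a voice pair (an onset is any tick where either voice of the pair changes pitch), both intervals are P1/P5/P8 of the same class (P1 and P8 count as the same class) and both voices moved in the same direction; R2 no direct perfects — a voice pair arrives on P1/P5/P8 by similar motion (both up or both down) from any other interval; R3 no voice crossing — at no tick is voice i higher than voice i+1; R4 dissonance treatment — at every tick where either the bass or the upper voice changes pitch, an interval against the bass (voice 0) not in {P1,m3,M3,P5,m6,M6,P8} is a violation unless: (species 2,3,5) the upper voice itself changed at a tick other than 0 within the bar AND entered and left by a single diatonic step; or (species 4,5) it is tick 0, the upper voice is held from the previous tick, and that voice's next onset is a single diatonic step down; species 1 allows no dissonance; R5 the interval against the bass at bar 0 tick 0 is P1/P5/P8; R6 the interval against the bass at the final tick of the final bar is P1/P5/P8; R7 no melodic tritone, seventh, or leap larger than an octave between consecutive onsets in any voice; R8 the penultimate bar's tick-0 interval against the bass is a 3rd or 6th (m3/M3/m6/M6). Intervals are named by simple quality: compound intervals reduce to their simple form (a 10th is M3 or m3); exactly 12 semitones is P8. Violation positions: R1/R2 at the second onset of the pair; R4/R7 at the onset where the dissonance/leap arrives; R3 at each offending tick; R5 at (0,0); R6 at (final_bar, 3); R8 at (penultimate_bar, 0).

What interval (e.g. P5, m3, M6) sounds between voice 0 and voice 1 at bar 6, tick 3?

voice 0=G3 voice 1=G4 -> P8

P8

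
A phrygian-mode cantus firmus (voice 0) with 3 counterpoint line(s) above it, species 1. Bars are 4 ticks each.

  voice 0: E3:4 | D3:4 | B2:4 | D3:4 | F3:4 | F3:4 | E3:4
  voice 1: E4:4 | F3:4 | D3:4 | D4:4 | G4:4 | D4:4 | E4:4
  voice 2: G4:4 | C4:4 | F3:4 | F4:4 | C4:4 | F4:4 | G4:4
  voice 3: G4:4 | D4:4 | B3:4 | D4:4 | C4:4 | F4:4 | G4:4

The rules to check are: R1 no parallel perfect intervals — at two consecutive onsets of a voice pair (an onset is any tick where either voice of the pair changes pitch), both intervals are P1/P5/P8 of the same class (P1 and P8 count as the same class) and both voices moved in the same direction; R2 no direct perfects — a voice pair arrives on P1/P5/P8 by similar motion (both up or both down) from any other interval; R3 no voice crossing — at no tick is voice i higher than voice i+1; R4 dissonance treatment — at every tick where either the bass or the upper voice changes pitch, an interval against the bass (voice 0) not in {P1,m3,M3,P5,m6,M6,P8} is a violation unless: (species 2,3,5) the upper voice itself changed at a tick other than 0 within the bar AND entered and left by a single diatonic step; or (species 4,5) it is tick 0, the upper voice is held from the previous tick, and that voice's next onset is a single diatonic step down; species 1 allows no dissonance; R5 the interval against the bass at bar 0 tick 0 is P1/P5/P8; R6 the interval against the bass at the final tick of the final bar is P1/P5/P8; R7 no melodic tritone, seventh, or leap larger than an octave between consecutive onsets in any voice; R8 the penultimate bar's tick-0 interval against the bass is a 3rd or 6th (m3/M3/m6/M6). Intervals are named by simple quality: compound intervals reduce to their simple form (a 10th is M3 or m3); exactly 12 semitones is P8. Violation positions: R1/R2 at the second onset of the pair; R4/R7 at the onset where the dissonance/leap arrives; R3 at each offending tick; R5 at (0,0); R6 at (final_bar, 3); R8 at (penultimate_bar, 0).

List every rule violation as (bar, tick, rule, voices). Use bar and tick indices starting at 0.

(0, 0, R5, (0, 2))
(0, 0, R5, (0, 3))
(1, 0, R2, (0, 3))
(1, 0, R2, (1, 2))
(1, 0, R4, (0, 2))
(1, 0, R7, (1,))
(2, 0, R1, (0, 3))
(2, 0, R4, (0, 2))
(3, 0, R1, (0, 3))
(3, 0, R2, (0, 1))
(3, 0, R2, (1, 3))
(3, 0, R3, (2, 3))
(3, 1, R3, (2, 3))
(3, 2, R3, (2, 3))
(3, 3, R3, (2, 3))
(4, 0, R2, (2, 3))
(4, 0, R3, (1, 2))
(4, 0, R4, (0, 1))
(4, 1, R3, (1, 2))
(4, 2, R3, (1, 2))
(4, 3, R3, (1, 2))
(5, 0, R1, (2, 3))
(5, 0, R8, (0, 2))
(5, 0, R8, (0, 3))
(6, 0, R1, (2, 3))
(6, 3, R6, (0, 2))
(6, 3, R6, (0, 3))

bar 0: v0=E3 v1=E4 v2=G4 v3=G4 downbeat m3
bar 1: v0=D3 v1=F3 v2=C4 v3=D4 downbeat P8
bar 2: v0=B2 v1=D3 v2=F3 v3=B3 downbeat P8
bar 3: v0=D3 v1=D4 v2=F4 v3=D4 downbeat P8
bar 4: v0=F3 v1=G4 v2=C4 v3=C4 downbeat P5
bar 5: v0=F3 v1=D4 v2=F4 v3=F4 downbeat P8
bar 6: v0=E3 v1=E4 v2=G4 v3=G4 downbeat m3
  -> R5 @ bar 0 tick 0 v(0, 2): opens on m3
  -> R5 @ bar 0 tick 0 v(0, 3): opens on m3
  -> R2 @ bar 1 tick 0 v(0, 3): E3/G4 m3 -> D3/D4 P8 similar
  -> R2 @ bar 1 tick 0 v(1, 2): E4/G4 m3 -> F3/C4 P5 similar
  -> R4 @ bar 1 tick 0 v(0, 2): D3/C4 m7 untreated
  -> R7 @ bar 1 tick 0 v(1,): E4->F3 leap 11st
  -> R1 @ bar 2 tick 0 v(0, 3): D3/D4 P8 -> B2/B3 P8 similar
  -> R4 @ bar 2 tick 0 v(0, 2): B2/F3 TT untreated
  -> R1 @ bar 3 tick 0 v(0, 3): B2/B3 P8 -> D3/D4 P8 similar
  -> R2 @ bar 3 tick 0 v(0, 1): B2/D3 m3 -> D3/D4 P8 similar
  -> R2 @ bar 3 tick 0 v(1, 3): D3/B3 M6 -> D4/D4 P1 similar
  -> R3 @ bar 3 tick 0 v(2, 3): F4 above D4
  -> R3 @ bar 3 tick 1 v(2, 3): F4 above D4
  -> R3 @ bar 3 tick 2 v(2, 3): F4 above D4
  -> R3 @ bar 3 tick 3 v(2, 3): F4 above D4
  -> R2 @ bar 4 tick 0 v(2, 3): F4/D4 m3 -> C4/C4 P1 similar
  -> R3 @ bar 4 tick 0 v(1, 2): G4 above C4
  -> R4 @ bar 4 tick 0 v(0, 1): F3/G4 M2 untreated
  -> R3 @ bar 4 tick 1 v(1, 2): G4 above C4
  -> R3 @ bar 4 tick 2 v(1, 2): G4 above C4
  -> R3 @ bar 4 tick 3 v(1, 2): G4 above C4
  -> R1 @ bar 5 tick 0 v(2, 3): C4/C4 P1 -> F4/F4 P1 similar
  -> R8 @ bar 5 tick 0 v(0, 2): penult P8 not 3rd/6th
  -> R8 @ bar 5 tick 0 v(0, 3): penult P8 not 3rd/6th
  -> R1 @ bar 6 tick 0 v(2, 3): F4/F4 P1 -> G4/G4 P1 similar
  -> R6 @ bar 6 tick 3 v(0, 2): closes on m3
  -> R6 @ bar 6 tick 3 v(0, 3): closes on m3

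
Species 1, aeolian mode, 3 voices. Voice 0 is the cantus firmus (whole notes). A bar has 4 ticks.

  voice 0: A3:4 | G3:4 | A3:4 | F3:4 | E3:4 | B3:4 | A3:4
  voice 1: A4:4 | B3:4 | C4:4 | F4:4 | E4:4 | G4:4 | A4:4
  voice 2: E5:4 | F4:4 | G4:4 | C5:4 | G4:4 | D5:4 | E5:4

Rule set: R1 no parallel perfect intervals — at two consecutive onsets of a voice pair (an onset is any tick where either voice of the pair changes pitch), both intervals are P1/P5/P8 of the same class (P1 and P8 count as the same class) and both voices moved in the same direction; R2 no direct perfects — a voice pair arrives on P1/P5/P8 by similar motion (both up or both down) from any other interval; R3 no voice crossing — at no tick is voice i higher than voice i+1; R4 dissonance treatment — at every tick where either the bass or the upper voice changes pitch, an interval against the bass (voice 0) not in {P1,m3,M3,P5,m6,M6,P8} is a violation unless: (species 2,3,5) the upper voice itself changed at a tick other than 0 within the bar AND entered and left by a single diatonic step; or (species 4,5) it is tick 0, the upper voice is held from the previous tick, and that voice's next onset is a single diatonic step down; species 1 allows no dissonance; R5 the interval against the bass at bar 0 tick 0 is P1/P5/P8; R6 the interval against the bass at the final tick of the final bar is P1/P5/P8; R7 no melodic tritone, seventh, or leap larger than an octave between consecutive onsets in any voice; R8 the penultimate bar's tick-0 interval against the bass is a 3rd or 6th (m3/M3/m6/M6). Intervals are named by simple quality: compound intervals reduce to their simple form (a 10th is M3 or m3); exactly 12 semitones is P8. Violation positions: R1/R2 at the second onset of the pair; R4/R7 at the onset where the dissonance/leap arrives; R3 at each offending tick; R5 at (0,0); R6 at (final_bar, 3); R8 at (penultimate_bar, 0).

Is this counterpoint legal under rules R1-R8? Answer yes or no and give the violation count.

bar 0: v0=A3 v1=A4 v2=E5 (P5)
bar 1: v0=G3 v1=B3 v2=F4 (m7)
bar 2: v0=A3 v1=C4 v2=G4 (m7)
bar 3: v0=F3 v1=F4 v2=C5 (P5)
bar 4: v0=E3 v1=E4 v2=G4 (m3)
bar 5: v0=B3 v1=G4 v2=D5 (m3)
bar 6: v0=A3 v1=A4 v2=E5 (P5)
  R4 @ bar1.0: G3/F4 m7 untreated
  R7 @ bar1.0: A4->B3 leap 10st
  R7 @ bar1.0: E5->F4 leap 11st
  R2 @ bar2.0: B3/F4 TT -> C4/G4 P5 similar
  R4 @ bar2.0: A3/G4 m7 untreated
  R1 @ bar3.0: C4/G4 P5 -> F4/C5 P5 similar
  R1 @ bar4.0: F3/F4 P8 -> E3/E4 P8 similar
  R2 @ bar5.0: E4/G4 m3 -> G4/D5 P5 similar
  R1 @ bar6.0: G4/D5 P5 -> A4/E5 P5 similar

No (9 violations)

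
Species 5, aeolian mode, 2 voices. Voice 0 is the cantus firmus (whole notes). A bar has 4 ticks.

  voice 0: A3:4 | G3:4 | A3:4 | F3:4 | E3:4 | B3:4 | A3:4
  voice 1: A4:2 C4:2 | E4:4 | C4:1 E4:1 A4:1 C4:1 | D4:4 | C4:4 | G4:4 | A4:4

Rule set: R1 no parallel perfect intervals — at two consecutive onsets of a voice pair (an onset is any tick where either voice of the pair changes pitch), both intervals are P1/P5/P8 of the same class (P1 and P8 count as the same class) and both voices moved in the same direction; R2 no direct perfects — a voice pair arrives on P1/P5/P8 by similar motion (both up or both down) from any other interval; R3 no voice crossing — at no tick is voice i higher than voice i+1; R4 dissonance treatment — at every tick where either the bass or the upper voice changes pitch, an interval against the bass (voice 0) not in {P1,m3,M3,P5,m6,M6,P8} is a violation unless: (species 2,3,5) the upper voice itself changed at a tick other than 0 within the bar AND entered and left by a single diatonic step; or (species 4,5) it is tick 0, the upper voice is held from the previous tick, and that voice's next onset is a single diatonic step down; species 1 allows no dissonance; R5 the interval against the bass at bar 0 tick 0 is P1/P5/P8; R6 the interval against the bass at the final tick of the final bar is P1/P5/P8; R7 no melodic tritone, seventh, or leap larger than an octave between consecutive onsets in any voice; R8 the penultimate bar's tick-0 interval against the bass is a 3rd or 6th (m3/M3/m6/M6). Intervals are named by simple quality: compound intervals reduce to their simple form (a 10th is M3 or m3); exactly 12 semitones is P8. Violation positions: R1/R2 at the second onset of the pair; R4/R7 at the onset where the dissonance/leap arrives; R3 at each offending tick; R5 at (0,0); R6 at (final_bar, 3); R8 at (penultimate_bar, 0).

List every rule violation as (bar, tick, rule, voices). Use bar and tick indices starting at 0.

No violations across 7 bars (A3..A3 vs A4..A4).

bar 0: v0=A3 v1=A4 downbeat P8
bar 1: v0=G3 v1=E4 downbeat M6
bar 2: v0=A3 v1=C4 downbeat m3
bar 3: v0=F3 v1=D4 downbeat M6
bar 4: v0=E3 v1=C4 downbeat m6
bar 5: v0=B3 v1=G4 downbeat m6
bar 6: v0=A3 v1=A4 downbeat P8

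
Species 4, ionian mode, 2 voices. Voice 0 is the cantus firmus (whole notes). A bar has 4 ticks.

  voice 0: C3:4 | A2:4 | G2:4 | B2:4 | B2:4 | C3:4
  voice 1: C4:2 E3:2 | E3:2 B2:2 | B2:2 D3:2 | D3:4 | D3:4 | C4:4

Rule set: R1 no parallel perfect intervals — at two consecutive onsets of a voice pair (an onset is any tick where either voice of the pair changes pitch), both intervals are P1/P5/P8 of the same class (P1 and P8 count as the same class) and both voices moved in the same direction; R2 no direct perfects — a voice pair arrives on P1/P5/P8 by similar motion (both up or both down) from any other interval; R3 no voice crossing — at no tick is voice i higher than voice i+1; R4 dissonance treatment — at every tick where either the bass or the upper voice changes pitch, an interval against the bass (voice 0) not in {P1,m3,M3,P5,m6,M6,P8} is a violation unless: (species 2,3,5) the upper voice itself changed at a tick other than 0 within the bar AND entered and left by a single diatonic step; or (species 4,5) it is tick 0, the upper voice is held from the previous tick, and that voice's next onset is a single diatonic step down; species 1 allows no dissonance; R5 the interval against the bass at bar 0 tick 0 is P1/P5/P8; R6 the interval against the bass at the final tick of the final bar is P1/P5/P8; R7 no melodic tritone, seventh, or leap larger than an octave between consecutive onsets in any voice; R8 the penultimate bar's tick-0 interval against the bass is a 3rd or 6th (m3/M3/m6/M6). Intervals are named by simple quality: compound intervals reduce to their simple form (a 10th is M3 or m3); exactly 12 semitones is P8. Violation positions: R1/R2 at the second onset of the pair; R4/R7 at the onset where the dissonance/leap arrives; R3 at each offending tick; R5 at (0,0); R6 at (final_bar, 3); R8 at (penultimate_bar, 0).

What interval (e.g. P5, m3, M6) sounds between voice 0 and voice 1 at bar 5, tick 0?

voice 0=C3 voice 1=C4 -> P8

P8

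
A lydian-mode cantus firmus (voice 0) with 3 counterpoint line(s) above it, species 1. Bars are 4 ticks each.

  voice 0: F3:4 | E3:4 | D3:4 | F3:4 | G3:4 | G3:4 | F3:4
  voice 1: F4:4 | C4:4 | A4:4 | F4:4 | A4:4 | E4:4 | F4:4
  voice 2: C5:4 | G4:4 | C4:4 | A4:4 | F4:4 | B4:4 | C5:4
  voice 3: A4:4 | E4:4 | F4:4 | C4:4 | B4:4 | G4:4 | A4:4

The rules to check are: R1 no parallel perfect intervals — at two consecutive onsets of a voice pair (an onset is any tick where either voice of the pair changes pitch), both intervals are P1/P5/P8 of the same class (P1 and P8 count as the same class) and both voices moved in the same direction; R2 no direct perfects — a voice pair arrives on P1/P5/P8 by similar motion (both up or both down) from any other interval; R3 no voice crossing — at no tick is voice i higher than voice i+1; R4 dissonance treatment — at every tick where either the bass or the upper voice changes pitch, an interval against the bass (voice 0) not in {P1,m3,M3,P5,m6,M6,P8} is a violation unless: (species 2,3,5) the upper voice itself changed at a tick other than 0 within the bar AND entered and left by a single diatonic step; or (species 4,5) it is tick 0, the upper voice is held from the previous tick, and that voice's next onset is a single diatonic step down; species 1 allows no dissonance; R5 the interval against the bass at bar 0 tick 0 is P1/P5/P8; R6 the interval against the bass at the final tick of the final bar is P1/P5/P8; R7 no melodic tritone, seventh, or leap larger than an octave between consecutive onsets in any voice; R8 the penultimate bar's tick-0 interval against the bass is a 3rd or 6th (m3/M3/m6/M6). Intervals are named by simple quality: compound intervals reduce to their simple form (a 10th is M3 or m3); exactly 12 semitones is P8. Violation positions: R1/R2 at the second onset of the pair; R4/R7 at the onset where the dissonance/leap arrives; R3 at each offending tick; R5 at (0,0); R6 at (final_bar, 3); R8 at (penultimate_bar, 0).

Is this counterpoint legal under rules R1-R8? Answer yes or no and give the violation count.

bar 0: v0=F3 v1=F4 v2=C5 v3=A4 (M3)
bar 1: v0=E3 v1=C4 v2=G4 v3=E4 (P8)
bar 2: v0=D3 v1=A4 v2=C4 v3=F4 (m3)
bar 3: v0=F3 v1=F4 v2=A4 v3=C4 (P5)
bar 4: v0=G3 v1=A4 v2=F4 v3=B4 (M3)
bar 5: v0=G3 v1=E4 v2=B4 v3=G4 (P8)
bar 6: v0=F3 v1=F4 v2=C5 v3=A4 (M3)
  R3 @ bar0.0: C5 above A4
  R5 @ bar0.0: opens on M3
  R3 @ bar0.1: C5 above A4
  R3 @ bar0.2: C5 above A4
  R3 @ bar0.3: C5 above A4
  R1 @ bar1.0: F4/C5 P5 -> C4/G4 P5 similar
  R2 @ bar1.0: F3/A4 M3 -> E3/E4 P8 similar
  R3 @ bar1.0: G4 above E4
  R3 @ bar1.1: G4 above E4
  R3 @ bar1.2: G4 above E4
  R3 @ bar1.3: G4 above E4
  R3 @ bar2.0: A4 above C4
  R4 @ bar2.0: D3/C4 m7 untreated
  R3 @ bar2.1: A4 above C4
  R3 @ bar2.2: A4 above C4
  R3 @ bar2.3: A4 above C4
  R3 @ bar3.0: A4 above C4
  R3 @ bar3.1: A4 above C4
  R3 @ bar3.2: A4 above C4
  R3 @ bar3.3: A4 above C4
  R3 @ bar4.0: A4 above F4
  R4 @ bar4.0: G3/A4 M2 untreated
  R4 @ bar4.0: G3/F4 m7 untreated
  R7 @ bar4.0: C4->B4 leap 11st
  R3 @ bar4.1: A4 above F4
  R3 @ bar4.2: A4 above F4
  R3 @ bar4.3: A4 above F4
  R3 @ bar5.0: B4 above G4
  R7 @ bar5.0: F4->B4 leap 6st
  R8 @ bar5.0: penult P8 not 3rd/6th
  R3 @ bar5.1: B4 above G4
  R3 @ bar5.2: B4 above G4
  R3 @ bar5.3: B4 above G4
  R1 @ bar6.0: E4/B4 P5 -> F4/C5 P5 similar
  R3 @ bar6.0: C5 above A4
  R3 @ bar6.1: C5 above A4
  R3 @ bar6.2: C5 above A4
  R3 @ bar6.3: C5 above A4
  R6 @ bar6.3: closes on M3

No (39 violations)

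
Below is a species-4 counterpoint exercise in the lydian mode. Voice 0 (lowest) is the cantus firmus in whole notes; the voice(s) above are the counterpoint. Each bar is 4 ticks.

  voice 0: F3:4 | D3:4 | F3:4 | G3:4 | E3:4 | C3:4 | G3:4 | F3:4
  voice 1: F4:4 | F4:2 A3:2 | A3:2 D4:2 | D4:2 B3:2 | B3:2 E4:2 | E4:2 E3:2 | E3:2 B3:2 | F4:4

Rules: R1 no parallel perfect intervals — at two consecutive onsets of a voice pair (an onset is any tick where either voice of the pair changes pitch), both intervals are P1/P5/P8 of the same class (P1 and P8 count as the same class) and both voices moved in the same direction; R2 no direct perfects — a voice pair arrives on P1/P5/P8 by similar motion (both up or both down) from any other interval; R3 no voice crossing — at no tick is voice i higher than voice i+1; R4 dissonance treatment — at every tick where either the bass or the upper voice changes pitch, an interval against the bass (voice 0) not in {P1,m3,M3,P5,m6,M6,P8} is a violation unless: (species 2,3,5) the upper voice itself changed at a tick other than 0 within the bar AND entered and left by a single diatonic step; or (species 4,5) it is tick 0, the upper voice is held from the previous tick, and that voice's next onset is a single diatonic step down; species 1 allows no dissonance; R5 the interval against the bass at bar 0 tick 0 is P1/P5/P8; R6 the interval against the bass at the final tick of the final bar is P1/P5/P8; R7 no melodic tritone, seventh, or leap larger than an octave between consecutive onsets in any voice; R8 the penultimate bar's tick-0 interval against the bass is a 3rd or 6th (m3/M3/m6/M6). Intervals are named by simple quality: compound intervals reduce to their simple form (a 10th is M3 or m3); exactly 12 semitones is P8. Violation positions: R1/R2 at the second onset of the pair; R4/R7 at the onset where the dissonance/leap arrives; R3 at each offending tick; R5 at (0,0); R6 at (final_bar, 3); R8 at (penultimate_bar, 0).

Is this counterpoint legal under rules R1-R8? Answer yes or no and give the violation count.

No (3 violations)

bar 0: v0=F3 v1=F4 (P8)
bar 1: v0=D3 v1=F4 (m3)
bar 2: v0=F3 v1=A3 (M3)
bar 3: v0=G3 v1=D4 (P5)
bar 4: v0=E3 v1=B3 (P5)
bar 5: v0=C3 v1=E4 (M3)
bar 6: v0=G3 v1=E3 (m3)
bar 7: v0=F3 v1=F4 (P8)
  R3 @ bar6.0: G3 above E3
  R3 @ bar6.1: G3 above E3
  R7 @ bar7.0: B3->F4 leap 6st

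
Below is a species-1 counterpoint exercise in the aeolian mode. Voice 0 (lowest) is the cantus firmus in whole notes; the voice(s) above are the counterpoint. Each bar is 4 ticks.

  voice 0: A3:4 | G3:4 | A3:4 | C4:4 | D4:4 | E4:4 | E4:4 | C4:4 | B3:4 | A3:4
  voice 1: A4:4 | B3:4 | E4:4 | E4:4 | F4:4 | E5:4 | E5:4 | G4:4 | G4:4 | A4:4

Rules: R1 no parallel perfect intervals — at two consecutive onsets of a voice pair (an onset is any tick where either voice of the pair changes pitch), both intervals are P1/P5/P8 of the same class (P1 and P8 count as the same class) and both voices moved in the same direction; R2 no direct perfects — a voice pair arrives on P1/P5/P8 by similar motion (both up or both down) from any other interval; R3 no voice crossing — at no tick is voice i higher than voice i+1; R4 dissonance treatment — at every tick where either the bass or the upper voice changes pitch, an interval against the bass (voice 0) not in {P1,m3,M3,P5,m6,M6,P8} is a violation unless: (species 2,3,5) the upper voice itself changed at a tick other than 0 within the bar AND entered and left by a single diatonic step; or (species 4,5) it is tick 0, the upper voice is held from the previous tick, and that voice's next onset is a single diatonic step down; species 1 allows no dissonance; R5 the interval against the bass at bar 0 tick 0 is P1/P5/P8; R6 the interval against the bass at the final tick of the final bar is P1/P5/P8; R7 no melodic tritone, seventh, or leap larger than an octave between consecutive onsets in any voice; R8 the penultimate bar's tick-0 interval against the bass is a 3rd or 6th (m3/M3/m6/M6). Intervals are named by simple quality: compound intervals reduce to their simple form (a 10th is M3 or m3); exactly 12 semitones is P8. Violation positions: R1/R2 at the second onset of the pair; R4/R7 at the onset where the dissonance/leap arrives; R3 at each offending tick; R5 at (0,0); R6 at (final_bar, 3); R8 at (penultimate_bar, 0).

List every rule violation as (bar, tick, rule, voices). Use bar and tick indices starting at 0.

(1, 0, R7, (1,))
(2, 0, R2, (0, 1))
(5, 0, R2, (0, 1))
(5, 0, R7, (1,))
(7, 0, R2, (0, 1))

bar 0: v0=A3 v1=A4 downbeat P8
bar 1: v0=G3 v1=B3 downbeat M3
bar 2: v0=A3 v1=E4 downbeat P5
bar 3: v0=C4 v1=E4 downbeat M3
bar 4: v0=D4 v1=F4 downbeat m3
bar 5: v0=E4 v1=E5 downbeat P8
bar 6: v0=E4 v1=E5 downbeat P8
bar 7: v0=C4 v1=G4 downbeat P5
bar 8: v0=B3 v1=G4 downbeat m6
bar 9: v0=A3 v1=A4 downbeat P8
  -> R7 @ bar 1 tick 0 v(1,): A4->B3 leap 10st
  -> R2 @ bar 2 tick 0 v(0, 1): G3/B3 M3 -> A3/E4 P5 similar
  -> R2 @ bar 5 tick 0 v(0, 1): D4/F4 m3 -> E4/E5 P8 similar
  -> R7 @ bar 5 tick 0 v(1,): F4->E5 leap 11st
  -> R2 @ bar 7 tick 0 v(0, 1): E4/E5 P8 -> C4/G4 P5 similar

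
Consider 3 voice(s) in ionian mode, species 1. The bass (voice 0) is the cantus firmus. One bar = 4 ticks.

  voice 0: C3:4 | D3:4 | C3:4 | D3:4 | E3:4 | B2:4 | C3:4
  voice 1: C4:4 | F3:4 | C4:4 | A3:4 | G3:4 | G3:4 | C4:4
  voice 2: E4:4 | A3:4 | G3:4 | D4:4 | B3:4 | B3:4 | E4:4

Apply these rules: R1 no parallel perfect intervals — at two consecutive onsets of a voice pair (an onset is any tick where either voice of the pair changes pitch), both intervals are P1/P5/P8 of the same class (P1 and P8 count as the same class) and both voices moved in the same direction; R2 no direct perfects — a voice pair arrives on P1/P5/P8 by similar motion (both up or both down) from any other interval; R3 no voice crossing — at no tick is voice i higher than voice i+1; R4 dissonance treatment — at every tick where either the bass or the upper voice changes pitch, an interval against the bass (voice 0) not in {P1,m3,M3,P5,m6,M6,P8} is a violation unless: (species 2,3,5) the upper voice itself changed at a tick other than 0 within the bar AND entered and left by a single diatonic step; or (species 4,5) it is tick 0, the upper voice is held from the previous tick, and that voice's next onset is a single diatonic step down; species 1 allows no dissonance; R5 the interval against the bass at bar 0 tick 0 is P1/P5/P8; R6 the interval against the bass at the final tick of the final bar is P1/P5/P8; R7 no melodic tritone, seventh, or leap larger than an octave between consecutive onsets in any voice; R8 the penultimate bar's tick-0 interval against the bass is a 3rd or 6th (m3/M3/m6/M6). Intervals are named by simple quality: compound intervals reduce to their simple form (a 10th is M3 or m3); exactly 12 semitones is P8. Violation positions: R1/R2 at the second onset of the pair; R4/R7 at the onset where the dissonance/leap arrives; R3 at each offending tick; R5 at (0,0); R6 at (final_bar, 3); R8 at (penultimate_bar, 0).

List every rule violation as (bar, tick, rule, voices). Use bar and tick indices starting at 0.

(0, 0, R5, (0, 2))
(2, 0, R1, (0, 2))
(2, 0, R3, (1, 2))
(2, 1, R3, (1, 2))
(2, 2, R3, (1, 2))
(2, 3, R3, (1, 2))
(3, 0, R2, (0, 2))
(5, 0, R8, (0, 2))
(6, 0, R2, (0, 1))
(6, 3, R6, (0, 2))

bar 0: v0=C3 v1=C4 v2=E4 downbeat M3
bar 1: v0=D3 v1=F3 v2=A3 downbeat P5
bar 2: v0=C3 v1=C4 v2=G3 downbeat P5
bar 3: v0=D3 v1=A3 v2=D4 downbeat P8
bar 4: v0=E3 v1=G3 v2=B3 downbeat P5
bar 5: v0=B2 v1=G3 v2=B3 downbeat P8
bar 6: v0=C3 v1=C4 v2=E4 downbeat M3
  -> R5 @ bar 0 tick 0 v(0, 2): opens on M3
  -> R1 @ bar 2 tick 0 v(0, 2): D3/A3 P5 -> C3/G3 P5 similar
  -> R3 @ bar 2 tick 0 v(1, 2): C4 above G3
  -> R3 @ bar 2 tick 1 v(1, 2): C4 above G3
  -> R3 @ bar 2 tick 2 v(1, 2): C4 above G3
  -> R3 @ bar 2 tick 3 v(1, 2): C4 above G3
  -> R2 @ bar 3 tick 0 v(0, 2): C3/G3 P5 -> D3/D4 P8 similar
  -> R8 @ bar 5 tick 0 v(0, 2): penult P8 not 3rd/6th
  -> R2 @ bar 6 tick 0 v(0, 1): B2/G3 m6 -> C3/C4 P8 similar
  -> R6 @ bar 6 tick 3 v(0, 2): closes on M3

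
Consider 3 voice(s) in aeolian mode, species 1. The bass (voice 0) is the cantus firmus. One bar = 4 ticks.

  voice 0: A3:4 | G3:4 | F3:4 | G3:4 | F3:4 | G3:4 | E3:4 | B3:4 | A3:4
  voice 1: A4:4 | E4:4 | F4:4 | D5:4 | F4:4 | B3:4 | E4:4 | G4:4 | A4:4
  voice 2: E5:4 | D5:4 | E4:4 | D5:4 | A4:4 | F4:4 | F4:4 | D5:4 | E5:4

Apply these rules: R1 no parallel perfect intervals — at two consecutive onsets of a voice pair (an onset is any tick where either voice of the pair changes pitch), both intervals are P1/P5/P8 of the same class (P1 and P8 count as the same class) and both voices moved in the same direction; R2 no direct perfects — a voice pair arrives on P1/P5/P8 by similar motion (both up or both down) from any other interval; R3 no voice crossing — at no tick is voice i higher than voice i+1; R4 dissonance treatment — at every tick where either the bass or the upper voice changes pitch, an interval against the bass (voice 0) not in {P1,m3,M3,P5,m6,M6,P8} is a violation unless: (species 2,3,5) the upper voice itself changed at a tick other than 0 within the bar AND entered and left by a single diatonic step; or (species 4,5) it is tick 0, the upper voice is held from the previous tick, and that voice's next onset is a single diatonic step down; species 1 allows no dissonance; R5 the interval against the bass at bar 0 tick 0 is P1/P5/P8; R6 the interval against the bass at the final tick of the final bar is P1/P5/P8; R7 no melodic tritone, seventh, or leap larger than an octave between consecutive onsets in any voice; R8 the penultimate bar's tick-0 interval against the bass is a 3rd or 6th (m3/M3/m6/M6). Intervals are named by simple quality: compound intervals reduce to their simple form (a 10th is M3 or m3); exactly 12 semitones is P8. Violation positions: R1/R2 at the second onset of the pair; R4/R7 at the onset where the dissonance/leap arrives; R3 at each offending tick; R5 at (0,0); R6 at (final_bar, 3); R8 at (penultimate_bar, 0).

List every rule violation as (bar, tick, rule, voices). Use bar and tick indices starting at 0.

bar 0: v0=A3 v1=A4 v2=E5 downbeat P5
bar 1: v0=G3 v1=E4 v2=D5 downbeat P5
bar 2: v0=F3 v1=F4 v2=E4 downbeat M7
bar 3: v0=G3 v1=D5 v2=D5 downbeat P5
bar 4: v0=F3 v1=F4 v2=A4 downbeat M3
bar 5: v0=G3 v1=B3 v2=F4 downbeat m7
bar 6: v0=E3 v1=E4 v2=F4 downbeat m2
bar 7: v0=B3 v1=G4 v2=D5 downbeat m3
bar 8: v0=A3 v1=A4 v2=E5 downbeat P5
  -> R1 @ bar 1 tick 0 v(0, 2): A3/E5 P5 -> G3/D5 P5 similar
  -> R3 @ bar 2 tick 0 v(1, 2): F4 above E4
  -> R4 @ bar 2 tick 0 v(0, 2): F3/E4 M7 untreated
  -> R7 @ bar 2 tick 0 v(2,): D5->E4 leap 10st
  -> R3 @ bar 2 tick 1 v(1, 2): F4 above E4
  -> R3 @ bar 2 tick 2 v(1, 2): F4 above E4
  -> R3 @ bar 2 tick 3 v(1, 2): F4 above E4
  -> R2 @ bar 3 tick 0 v(0, 1): F3/F4 P8 -> G3/D5 P5 similar
  -> R2 @ bar 3 tick 0 v(0, 2): F3/E4 M7 -> G3/D5 P5 similar
  -> R2 @ bar 3 tick 0 v(1, 2): F4/E4 m2 -> D5/D5 P1 similar
  -> R7 @ bar 3 tick 0 v(2,): E4->D5 leap 10st
  -> R2 @ bar 4 tick 0 v(0, 1): G3/D5 P5 -> F3/F4 P8 similar
  -> R4 @ bar 5 tick 0 v(0, 2): G3/F4 m7 untreated
  -> R7 @ bar 5 tick 0 v(1,): F4->B3 leap 6st
  -> R4 @ bar 6 tick 0 v(0, 2): E3/F4 m2 untreated
  -> R2 @ bar 7 tick 0 v(1, 2): E4/F4 m2 -> G4/D5 P5 similar
  -> R1 @ bar 8 tick 0 v(1, 2): G4/D5 P5 -> A4/E5 P5 similar

(1, 0, R1, (0, 2))
(2, 0, R3, (1, 2))
(2, 0, R4, (0, 2))
(2, 0, R7, (2,))
(2, 1, R3, (1, 2))
(2, 2, R3, (1, 2))
(2, 3, R3, (1, 2))
(3, 0, R2, (0, 1))
(3, 0, R2, (0, 2))
(3, 0, R2, (1, 2))
(3, 0, R7, (2,))
(4, 0, R2, (0, 1))
(5, 0, R4, (0, 2))
(5, 0, R7, (1,))
(6, 0, R4, (0, 2))
(7, 0, R2, (1, 2))
(8, 0, R1, (1, 2))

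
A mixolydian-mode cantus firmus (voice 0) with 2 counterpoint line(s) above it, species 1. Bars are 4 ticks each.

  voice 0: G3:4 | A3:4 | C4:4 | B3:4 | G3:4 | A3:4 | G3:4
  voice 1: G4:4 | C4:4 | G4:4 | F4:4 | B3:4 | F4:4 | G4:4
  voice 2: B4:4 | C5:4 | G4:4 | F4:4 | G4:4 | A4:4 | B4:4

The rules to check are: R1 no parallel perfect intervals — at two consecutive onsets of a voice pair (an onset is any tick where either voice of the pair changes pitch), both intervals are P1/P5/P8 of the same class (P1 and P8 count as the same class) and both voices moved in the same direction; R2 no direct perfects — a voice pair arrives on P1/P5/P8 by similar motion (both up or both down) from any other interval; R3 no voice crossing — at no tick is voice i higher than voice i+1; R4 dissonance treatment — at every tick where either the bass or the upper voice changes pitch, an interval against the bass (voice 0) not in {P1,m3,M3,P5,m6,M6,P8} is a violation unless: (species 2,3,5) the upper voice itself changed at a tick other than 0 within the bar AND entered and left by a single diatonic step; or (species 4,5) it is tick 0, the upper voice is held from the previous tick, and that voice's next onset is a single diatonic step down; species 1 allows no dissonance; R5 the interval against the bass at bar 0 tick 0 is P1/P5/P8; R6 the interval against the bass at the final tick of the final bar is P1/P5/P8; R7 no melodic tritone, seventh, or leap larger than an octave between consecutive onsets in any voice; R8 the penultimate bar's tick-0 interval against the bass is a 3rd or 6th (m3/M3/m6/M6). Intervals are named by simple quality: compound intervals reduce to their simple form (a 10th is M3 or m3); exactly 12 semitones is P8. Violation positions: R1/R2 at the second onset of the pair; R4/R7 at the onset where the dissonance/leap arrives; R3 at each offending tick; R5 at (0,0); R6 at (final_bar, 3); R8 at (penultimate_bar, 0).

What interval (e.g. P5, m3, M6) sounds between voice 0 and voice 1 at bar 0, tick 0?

voice 0=G3 voice 1=G4 -> P8

P8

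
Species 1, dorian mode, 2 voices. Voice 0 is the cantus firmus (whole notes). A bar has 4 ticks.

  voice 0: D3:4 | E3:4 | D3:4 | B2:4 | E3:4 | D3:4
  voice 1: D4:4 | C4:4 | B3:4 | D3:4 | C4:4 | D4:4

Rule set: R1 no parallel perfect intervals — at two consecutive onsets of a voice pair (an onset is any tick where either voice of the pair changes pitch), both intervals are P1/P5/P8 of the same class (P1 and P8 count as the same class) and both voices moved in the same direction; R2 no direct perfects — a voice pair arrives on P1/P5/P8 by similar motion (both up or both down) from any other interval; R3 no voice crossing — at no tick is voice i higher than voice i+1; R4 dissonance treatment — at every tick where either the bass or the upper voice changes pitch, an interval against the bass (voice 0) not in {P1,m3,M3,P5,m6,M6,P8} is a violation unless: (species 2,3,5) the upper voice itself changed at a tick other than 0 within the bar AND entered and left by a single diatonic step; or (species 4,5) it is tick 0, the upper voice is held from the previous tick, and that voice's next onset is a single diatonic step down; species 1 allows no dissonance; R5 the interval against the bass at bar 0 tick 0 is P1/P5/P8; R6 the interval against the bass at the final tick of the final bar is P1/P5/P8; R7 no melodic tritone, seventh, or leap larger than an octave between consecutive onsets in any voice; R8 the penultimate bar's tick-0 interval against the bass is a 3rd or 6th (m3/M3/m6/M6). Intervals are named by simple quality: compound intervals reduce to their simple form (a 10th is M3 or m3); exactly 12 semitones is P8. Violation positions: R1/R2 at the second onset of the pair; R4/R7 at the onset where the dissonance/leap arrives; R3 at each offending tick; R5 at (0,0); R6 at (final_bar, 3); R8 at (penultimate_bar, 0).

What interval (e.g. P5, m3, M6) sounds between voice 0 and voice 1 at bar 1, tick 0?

voice 0=E3 voice 1=C4 -> m6

m6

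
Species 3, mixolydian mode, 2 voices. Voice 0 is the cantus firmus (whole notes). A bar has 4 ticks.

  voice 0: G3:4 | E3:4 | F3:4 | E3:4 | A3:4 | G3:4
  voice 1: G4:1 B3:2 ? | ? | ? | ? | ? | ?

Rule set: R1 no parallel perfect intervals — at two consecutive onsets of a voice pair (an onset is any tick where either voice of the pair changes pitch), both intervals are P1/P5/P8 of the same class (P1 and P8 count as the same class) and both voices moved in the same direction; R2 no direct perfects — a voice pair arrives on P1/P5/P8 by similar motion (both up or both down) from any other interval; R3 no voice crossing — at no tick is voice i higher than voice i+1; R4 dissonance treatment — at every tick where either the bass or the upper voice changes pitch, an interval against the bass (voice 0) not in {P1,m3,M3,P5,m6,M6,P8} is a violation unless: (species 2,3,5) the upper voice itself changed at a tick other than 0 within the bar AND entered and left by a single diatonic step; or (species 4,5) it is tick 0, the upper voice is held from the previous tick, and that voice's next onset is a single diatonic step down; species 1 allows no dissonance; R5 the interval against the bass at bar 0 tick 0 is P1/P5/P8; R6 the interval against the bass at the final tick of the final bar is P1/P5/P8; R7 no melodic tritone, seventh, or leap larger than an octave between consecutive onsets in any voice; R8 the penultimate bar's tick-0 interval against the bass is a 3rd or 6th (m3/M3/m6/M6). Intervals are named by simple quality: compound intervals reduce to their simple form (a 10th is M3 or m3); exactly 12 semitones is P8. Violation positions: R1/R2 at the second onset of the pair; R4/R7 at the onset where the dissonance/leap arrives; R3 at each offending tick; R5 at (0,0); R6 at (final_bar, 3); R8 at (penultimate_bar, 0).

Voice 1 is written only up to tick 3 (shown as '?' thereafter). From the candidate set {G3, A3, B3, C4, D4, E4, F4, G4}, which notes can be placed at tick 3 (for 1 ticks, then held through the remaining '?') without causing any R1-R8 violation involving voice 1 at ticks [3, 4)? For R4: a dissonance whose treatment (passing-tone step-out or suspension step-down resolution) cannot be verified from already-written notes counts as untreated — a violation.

{B3, D4, E4, G3, G4}

G3: legal
A3: violates R4
B3: legal
C4: violates R4
D4: legal
E4: legal
F4: violates R4,R7
G4: legal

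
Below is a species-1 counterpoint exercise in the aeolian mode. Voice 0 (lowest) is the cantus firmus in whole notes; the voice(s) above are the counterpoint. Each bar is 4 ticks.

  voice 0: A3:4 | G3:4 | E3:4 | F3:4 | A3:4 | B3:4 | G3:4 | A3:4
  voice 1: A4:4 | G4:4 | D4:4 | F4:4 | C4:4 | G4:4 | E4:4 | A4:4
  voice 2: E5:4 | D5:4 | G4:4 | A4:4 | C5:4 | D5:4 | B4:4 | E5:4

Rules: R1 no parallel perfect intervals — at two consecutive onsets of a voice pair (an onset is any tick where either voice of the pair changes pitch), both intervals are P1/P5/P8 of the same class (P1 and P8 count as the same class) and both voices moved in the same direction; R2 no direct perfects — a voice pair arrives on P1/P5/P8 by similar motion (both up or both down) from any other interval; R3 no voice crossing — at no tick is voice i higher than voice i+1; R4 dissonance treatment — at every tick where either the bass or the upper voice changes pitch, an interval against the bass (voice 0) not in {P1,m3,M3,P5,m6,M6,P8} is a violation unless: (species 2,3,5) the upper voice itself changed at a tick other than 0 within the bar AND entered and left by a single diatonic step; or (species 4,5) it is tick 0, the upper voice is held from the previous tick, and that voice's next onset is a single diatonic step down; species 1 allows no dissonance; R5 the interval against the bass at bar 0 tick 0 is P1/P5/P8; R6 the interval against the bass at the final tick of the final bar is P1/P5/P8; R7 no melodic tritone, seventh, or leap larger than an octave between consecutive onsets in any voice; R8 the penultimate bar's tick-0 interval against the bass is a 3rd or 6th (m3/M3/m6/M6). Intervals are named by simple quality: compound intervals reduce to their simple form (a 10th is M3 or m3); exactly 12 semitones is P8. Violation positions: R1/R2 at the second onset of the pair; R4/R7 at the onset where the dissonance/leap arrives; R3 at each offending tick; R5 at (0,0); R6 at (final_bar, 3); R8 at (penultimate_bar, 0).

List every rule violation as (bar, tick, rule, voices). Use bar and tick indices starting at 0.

bar 0: v0=A3 v1=A4 v2=E5 downbeat P5
bar 1: v0=G3 v1=G4 v2=D5 downbeat P5
bar 2: v0=E3 v1=D4 v2=G4 downbeat m3
bar 3: v0=F3 v1=F4 v2=A4 downbeat M3
bar 4: v0=A3 v1=C4 v2=C5 downbeat m3
bar 5: v0=B3 v1=G4 v2=D5 downbeat m3
bar 6: v0=G3 v1=E4 v2=B4 downbeat M3
bar 7: v0=A3 v1=A4 v2=E5 downbeat P5
  -> R1 @ bar 1 tick 0 v(0, 1): A3/A4 P8 -> G3/G4 P8 similar
  -> R1 @ bar 1 tick 0 v(0, 2): A3/E5 P5 -> G3/D5 P5 similar
  -> R1 @ bar 1 tick 0 v(1, 2): A4/E5 P5 -> G4/D5 P5 similar
  -> R4 @ bar 2 tick 0 v(0, 1): E3/D4 m7 untreated
  -> R2 @ bar 3 tick 0 v(0, 1): E3/D4 m7 -> F3/F4 P8 similar
  -> R2 @ bar 5 tick 0 v(1, 2): C4/C5 P8 -> G4/D5 P5 similar
  -> R1 @ bar 6 tick 0 v(1, 2): G4/D5 P5 -> E4/B4 P5 similar
  -> R1 @ bar 7 tick 0 v(1, 2): E4/B4 P5 -> A4/E5 P5 similar
  -> R2 @ bar 7 tick 0 v(0, 1): G3/E4 M6 -> A3/A4 P8 similar
  -> R2 @ bar 7 tick 0 v(0, 2): G3/B4 M3 -> A3/E5 P5 similar

(1, 0, R1, (0, 1))
(1, 0, R1, (0, 2))
(1, 0, R1, (1, 2))
(2, 0, R4, (0, 1))
(3, 0, R2, (0, 1))
(5, 0, R2, (1, 2))
(6, 0, R1, (1, 2))
(7, 0, R1, (1, 2))
(7, 0, R2, (0, 1))
(7, 0, R2, (0, 2))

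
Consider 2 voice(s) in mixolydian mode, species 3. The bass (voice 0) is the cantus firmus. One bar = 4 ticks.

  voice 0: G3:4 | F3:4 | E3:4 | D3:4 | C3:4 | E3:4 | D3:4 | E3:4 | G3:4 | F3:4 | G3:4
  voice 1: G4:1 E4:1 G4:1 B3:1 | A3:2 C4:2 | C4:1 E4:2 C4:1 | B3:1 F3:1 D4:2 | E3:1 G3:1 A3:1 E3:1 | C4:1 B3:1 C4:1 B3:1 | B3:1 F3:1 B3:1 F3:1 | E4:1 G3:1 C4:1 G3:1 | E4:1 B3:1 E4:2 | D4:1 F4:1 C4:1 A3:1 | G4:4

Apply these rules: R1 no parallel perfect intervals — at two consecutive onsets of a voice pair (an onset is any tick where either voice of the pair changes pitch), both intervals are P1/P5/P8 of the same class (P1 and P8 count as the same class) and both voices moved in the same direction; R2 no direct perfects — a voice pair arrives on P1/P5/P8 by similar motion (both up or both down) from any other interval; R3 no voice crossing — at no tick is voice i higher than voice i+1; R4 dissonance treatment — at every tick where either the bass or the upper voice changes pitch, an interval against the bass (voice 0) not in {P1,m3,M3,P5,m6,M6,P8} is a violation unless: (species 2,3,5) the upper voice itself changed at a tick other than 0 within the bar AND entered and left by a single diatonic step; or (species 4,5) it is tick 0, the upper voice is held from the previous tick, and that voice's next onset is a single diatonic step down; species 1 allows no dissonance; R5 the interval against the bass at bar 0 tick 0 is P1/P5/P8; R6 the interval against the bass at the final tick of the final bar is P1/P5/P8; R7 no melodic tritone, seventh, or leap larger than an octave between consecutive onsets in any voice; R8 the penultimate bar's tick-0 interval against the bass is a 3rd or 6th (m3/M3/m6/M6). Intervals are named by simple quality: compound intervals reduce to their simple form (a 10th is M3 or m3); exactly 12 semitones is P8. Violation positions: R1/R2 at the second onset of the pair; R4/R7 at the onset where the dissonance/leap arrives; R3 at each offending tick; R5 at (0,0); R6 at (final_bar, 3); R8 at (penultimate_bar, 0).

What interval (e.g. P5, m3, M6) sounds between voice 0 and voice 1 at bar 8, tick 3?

voice 0=G3 voice 1=E4 -> M6

M6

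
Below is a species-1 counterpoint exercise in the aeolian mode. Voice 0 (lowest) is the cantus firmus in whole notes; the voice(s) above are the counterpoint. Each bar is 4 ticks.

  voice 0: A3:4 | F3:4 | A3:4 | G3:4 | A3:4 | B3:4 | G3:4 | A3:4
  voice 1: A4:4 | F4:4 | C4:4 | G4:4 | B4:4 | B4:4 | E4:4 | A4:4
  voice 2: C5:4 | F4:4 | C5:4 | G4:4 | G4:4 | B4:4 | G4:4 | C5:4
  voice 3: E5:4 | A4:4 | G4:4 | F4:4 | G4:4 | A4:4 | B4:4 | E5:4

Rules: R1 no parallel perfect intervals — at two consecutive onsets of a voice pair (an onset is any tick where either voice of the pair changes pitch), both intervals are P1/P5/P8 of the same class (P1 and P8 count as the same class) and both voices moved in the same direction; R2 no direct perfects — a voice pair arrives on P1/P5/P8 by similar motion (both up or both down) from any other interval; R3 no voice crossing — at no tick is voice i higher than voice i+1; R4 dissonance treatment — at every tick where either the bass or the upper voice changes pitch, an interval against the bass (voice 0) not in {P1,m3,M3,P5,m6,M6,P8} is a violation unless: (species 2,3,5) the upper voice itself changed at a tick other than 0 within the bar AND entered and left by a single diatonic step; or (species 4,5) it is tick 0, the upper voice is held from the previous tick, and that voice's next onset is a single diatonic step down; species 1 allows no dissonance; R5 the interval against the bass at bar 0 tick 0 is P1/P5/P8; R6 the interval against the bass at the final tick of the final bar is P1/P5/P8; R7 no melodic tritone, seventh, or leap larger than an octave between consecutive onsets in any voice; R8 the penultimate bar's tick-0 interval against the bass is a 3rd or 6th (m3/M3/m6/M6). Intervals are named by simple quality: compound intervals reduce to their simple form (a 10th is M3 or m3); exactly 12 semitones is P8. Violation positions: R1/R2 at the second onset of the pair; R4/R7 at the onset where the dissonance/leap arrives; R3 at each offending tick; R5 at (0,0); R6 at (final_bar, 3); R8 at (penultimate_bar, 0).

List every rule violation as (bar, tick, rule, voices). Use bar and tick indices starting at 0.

bar 0: v0=A3 v1=A4 v2=C5 v3=E5 downbeat P5
bar 1: v0=F3 v1=F4 v2=F4 v3=A4 downbeat M3
bar 2: v0=A3 v1=C4 v2=C5 v3=G4 downbeat m7
bar 3: v0=G3 v1=G4 v2=G4 v3=F4 downbeat m7
bar 4: v0=A3 v1=B4 v2=G4 v3=G4 downbeat m7
bar 5: v0=B3 v1=B4 v2=B4 v3=A4 downbeat m7
bar 6: v0=G3 v1=E4 v2=G4 v3=B4 downbeat M3
bar 7: v0=A3 v1=A4 v2=C5 v3=E5 downbeat P5
  -> R5 @ bar 0 tick 0 v(0, 2): opens on m3
  -> R1 @ bar 1 tick 0 v(0, 1): A3/A4 P8 -> F3/F4 P8 similar
  -> R2 @ bar 1 tick 0 v(0, 2): A3/C5 m3 -> F3/F4 P8 similar
  -> R2 @ bar 1 tick 0 v(1, 2): A4/C5 m3 -> F4/F4 P1 similar
  -> R2 @ bar 2 tick 0 v(1, 3): F4/A4 M3 -> C4/G4 P5 similar
  -> R3 @ bar 2 tick 0 v(2, 3): C5 above G4
  -> R4 @ bar 2 tick 0 v(0, 3): A3/G4 m7 untreated
  -> R3 @ bar 2 tick 1 v(2, 3): C5 above G4
  -> R3 @ bar 2 tick 2 v(2, 3): C5 above G4
  -> R3 @ bar 2 tick 3 v(2, 3): C5 above G4
  -> R2 @ bar 3 tick 0 v(0, 2): A3/C5 m3 -> G3/G4 P8 similar
  -> R3 @ bar 3 tick 0 v(2, 3): G4 above F4
  -> R4 @ bar 3 tick 0 v(0, 3): G3/F4 m7 untreated
  -> R3 @ bar 3 tick 1 v(2, 3): G4 above F4
  -> R3 @ bar 3 tick 2 v(2, 3): G4 above F4
  -> R3 @ bar 3 tick 3 v(2, 3): G4 above F4
  -> R3 @ bar 4 tick 0 v(1, 2): B4 above G4
  -> R4 @ bar 4 tick 0 v(0, 1): A3/B4 M2 untreated
  -> R4 @ bar 4 tick 0 v(0, 2): A3/G4 m7 untreated
  -> R4 @ bar 4 tick 0 v(0, 3): A3/G4 m7 untreated
  -> R3 @ bar 4 tick 1 v(1, 2): B4 above G4
  -> R3 @ bar 4 tick 2 v(1, 2): B4 above G4
  -> R3 @ bar 4 tick 3 v(1, 2): B4 above G4
  -> R2 @ bar 5 tick 0 v(0, 2): A3/G4 m7 -> B3/B4 P8 similar
  -> R3 @ bar 5 tick 0 v(2, 3): B4 above A4
  -> R4 @ bar 5 tick 0 v(0, 3): B3/A4 m7 untreated
  -> R3 @ bar 5 tick 1 v(2, 3): B4 above A4
  -> R3 @ bar 5 tick 2 v(2, 3): B4 above A4
  -> R3 @ bar 5 tick 3 v(2, 3): B4 above A4
  -> R1 @ bar 6 tick 0 v(0, 2): B3/B4 P8 -> G3/G4 P8 similar
  -> R8 @ bar 6 tick 0 v(0, 2): penult P8 not 3rd/6th
  -> R1 @ bar 7 tick 0 v(1, 3): E4/B4 P5 -> A4/E5 P5 similar
  -> R2 @ bar 7 tick 0 v(0, 1): G3/E4 M6 -> A3/A4 P8 similar
  -> R2 @ bar 7 tick 0 v(0, 3): G3/B4 M3 -> A3/E5 P5 similar
  -> R6 @ bar 7 tick 3 v(0, 2): closes on m3

(0, 0, R5, (0, 2))
(1, 0, R1, (0, 1))
(1, 0, R2, (0, 2))
(1, 0, R2, (1, 2))
(2, 0, R2, (1, 3))
(2, 0, R3, (2, 3))
(2, 0, R4, (0, 3))
(2, 1, R3, (2, 3))
(2, 2, R3, (2, 3))
(2, 3, R3, (2, 3))
(3, 0, R2, (0, 2))
(3, 0, R3, (2, 3))
(3, 0, R4, (0, 3))
(3, 1, R3, (2, 3))
(3, 2, R3, (2, 3))
(3, 3, R3, (2, 3))
(4, 0, R3, (1, 2))
(4, 0, R4, (0, 1))
(4, 0, R4, (0, 2))
(4, 0, R4, (0, 3))
(4, 1, R3, (1, 2))
(4, 2, R3, (1, 2))
(4, 3, R3, (1, 2))
(5, 0, R2, (0, 2))
(5, 0, R3, (2, 3))
(5, 0, R4, (0, 3))
(5, 1, R3, (2, 3))
(5, 2, R3, (2, 3))
(5, 3, R3, (2, 3))
(6, 0, R1, (0, 2))
(6, 0, R8, (0, 2))
(7, 0, R1, (1, 3))
(7, 0, R2, (0, 1))
(7, 0, R2, (0, 3))
(7, 3, R6, (0, 2))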